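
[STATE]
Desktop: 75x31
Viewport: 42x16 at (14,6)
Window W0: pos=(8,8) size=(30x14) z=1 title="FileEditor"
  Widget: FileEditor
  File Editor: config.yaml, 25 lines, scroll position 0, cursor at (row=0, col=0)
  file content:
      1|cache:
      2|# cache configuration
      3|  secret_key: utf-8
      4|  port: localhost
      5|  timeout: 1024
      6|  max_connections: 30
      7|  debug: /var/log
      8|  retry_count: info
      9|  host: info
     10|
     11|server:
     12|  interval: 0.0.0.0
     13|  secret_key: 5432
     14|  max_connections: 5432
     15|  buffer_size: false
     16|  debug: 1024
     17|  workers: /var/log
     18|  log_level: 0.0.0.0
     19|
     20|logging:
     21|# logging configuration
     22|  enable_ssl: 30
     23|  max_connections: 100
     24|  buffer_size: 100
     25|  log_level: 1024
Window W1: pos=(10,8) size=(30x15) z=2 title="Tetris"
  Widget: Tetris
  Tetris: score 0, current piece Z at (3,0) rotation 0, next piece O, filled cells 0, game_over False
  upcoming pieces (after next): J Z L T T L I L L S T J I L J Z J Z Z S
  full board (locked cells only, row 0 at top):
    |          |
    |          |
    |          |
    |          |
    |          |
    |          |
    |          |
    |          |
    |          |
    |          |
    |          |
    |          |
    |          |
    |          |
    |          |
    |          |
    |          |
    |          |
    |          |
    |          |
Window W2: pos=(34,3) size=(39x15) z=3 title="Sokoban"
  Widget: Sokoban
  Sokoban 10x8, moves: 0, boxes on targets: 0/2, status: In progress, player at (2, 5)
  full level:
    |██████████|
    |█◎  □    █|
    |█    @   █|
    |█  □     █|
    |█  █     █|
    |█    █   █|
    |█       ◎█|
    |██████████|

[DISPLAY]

                    ┃██████████           
                    ┃█◎  □    █           
━━━━━━━━━━━━━━━━━━━━┃█    @   █           
tris                ┃█  □     █           
────────────────────┃█  █     █           
       │Next:       ┃█    █   █           
       │▓▓          ┃█       ◎█           
       │▓▓          ┃██████████           
       │            ┃Moves: 0  0/2        
       │            ┃                     
       │            ┃                     
       │Score:      ┗━━━━━━━━━━━━━━━━━━━━━
       │0                ┃                
       │                 ┃                
       │                 ┃                
       │                 ┃                


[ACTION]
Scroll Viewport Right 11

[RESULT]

         ┃██████████                      
         ┃█◎  □    █                      
━━━━━━━━━┃█    @   █                      
         ┃█  □     █                      
─────────┃█  █     █                      
t:       ┃█    █   █                      
         ┃█       ◎█                      
         ┃██████████                      
         ┃Moves: 0  0/2                   
         ┃                                
         ┃                                
re:      ┗━━━━━━━━━━━━━━━━━━━━━━━━━━━━━━━━
              ┃                           
              ┃                           
              ┃                           
              ┃                           


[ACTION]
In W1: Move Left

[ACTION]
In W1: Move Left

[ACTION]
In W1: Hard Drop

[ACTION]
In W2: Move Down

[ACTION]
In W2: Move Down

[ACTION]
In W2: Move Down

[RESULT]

         ┃██████████                      
         ┃█◎  □    █                      
━━━━━━━━━┃█        █                      
         ┃█  □     █                      
─────────┃█  █ @   █                      
t:       ┃█    █   █                      
         ┃█       ◎█                      
         ┃██████████                      
         ┃Moves: 2  0/2                   
         ┃                                
         ┃                                
re:      ┗━━━━━━━━━━━━━━━━━━━━━━━━━━━━━━━━
              ┃                           
              ┃                           
              ┃                           
              ┃                           


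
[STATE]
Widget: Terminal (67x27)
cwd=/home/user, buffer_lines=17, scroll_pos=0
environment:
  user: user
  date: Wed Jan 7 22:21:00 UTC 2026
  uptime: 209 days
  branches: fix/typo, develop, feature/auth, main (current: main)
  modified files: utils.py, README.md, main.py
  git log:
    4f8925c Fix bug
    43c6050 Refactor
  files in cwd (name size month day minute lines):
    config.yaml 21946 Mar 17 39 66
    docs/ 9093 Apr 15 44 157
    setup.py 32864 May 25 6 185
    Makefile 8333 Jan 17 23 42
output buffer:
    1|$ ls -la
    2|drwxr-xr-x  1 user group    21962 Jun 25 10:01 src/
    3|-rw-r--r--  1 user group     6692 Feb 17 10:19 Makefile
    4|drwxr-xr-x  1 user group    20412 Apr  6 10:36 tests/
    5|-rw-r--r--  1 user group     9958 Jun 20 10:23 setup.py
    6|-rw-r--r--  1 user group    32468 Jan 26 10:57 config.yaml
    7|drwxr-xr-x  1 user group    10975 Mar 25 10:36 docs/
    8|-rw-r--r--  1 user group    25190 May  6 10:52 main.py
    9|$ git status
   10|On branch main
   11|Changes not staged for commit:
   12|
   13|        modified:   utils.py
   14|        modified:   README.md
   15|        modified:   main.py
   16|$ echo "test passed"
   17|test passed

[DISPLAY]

$ ls -la                                                           
drwxr-xr-x  1 user group    21962 Jun 25 10:01 src/                
-rw-r--r--  1 user group     6692 Feb 17 10:19 Makefile            
drwxr-xr-x  1 user group    20412 Apr  6 10:36 tests/              
-rw-r--r--  1 user group     9958 Jun 20 10:23 setup.py            
-rw-r--r--  1 user group    32468 Jan 26 10:57 config.yaml         
drwxr-xr-x  1 user group    10975 Mar 25 10:36 docs/               
-rw-r--r--  1 user group    25190 May  6 10:52 main.py             
$ git status                                                       
On branch main                                                     
Changes not staged for commit:                                     
                                                                   
        modified:   utils.py                                       
        modified:   README.md                                      
        modified:   main.py                                        
$ echo "test passed"                                               
test passed                                                        
$ █                                                                
                                                                   
                                                                   
                                                                   
                                                                   
                                                                   
                                                                   
                                                                   
                                                                   
                                                                   


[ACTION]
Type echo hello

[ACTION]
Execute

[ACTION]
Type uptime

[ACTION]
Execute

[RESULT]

$ ls -la                                                           
drwxr-xr-x  1 user group    21962 Jun 25 10:01 src/                
-rw-r--r--  1 user group     6692 Feb 17 10:19 Makefile            
drwxr-xr-x  1 user group    20412 Apr  6 10:36 tests/              
-rw-r--r--  1 user group     9958 Jun 20 10:23 setup.py            
-rw-r--r--  1 user group    32468 Jan 26 10:57 config.yaml         
drwxr-xr-x  1 user group    10975 Mar 25 10:36 docs/               
-rw-r--r--  1 user group    25190 May  6 10:52 main.py             
$ git status                                                       
On branch main                                                     
Changes not staged for commit:                                     
                                                                   
        modified:   utils.py                                       
        modified:   README.md                                      
        modified:   main.py                                        
$ echo "test passed"                                               
test passed                                                        
$ echo hello                                                       
hello                                                              
$ uptime                                                           
 10:00  up 209 days                                                
$ █                                                                
                                                                   
                                                                   
                                                                   
                                                                   
                                                                   


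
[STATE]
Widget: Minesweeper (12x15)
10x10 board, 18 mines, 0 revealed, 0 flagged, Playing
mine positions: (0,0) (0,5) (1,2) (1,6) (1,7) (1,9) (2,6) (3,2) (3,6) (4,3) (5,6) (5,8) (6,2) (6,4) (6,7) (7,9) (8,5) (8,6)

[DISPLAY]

■■■■■■■■■■  
■■■■■■■■■■  
■■■■■■■■■■  
■■■■■■■■■■  
■■■■■■■■■■  
■■■■■■■■■■  
■■■■■■■■■■  
■■■■■■■■■■  
■■■■■■■■■■  
■■■■■■■■■■  
            
            
            
            
            


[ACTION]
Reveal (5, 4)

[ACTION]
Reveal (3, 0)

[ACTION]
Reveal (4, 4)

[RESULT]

■■■■■■■■■■  
12■■■■■■■■  
 2■■■■■■■■  
 1■■■■■■■■  
 1■■1■■■■■  
 1■■2■■■■■  
 1■■■■■■■■  
 1122■■■■■  
    1■■■■■  
    1■■■■■  
            
            
            
            
            


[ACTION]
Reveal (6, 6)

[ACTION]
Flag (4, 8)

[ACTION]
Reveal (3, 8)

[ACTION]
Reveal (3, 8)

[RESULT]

■■■■■■■■■■  
12■■■■■■■■  
 2■■■■■421  
 1■■■■■2    
 1■■1■■311  
 1■■2■■■■■  
 1■■■■2■■■  
 1122■■■■■  
    1■■■■■  
    1■■■■■  
            
            
            
            
            


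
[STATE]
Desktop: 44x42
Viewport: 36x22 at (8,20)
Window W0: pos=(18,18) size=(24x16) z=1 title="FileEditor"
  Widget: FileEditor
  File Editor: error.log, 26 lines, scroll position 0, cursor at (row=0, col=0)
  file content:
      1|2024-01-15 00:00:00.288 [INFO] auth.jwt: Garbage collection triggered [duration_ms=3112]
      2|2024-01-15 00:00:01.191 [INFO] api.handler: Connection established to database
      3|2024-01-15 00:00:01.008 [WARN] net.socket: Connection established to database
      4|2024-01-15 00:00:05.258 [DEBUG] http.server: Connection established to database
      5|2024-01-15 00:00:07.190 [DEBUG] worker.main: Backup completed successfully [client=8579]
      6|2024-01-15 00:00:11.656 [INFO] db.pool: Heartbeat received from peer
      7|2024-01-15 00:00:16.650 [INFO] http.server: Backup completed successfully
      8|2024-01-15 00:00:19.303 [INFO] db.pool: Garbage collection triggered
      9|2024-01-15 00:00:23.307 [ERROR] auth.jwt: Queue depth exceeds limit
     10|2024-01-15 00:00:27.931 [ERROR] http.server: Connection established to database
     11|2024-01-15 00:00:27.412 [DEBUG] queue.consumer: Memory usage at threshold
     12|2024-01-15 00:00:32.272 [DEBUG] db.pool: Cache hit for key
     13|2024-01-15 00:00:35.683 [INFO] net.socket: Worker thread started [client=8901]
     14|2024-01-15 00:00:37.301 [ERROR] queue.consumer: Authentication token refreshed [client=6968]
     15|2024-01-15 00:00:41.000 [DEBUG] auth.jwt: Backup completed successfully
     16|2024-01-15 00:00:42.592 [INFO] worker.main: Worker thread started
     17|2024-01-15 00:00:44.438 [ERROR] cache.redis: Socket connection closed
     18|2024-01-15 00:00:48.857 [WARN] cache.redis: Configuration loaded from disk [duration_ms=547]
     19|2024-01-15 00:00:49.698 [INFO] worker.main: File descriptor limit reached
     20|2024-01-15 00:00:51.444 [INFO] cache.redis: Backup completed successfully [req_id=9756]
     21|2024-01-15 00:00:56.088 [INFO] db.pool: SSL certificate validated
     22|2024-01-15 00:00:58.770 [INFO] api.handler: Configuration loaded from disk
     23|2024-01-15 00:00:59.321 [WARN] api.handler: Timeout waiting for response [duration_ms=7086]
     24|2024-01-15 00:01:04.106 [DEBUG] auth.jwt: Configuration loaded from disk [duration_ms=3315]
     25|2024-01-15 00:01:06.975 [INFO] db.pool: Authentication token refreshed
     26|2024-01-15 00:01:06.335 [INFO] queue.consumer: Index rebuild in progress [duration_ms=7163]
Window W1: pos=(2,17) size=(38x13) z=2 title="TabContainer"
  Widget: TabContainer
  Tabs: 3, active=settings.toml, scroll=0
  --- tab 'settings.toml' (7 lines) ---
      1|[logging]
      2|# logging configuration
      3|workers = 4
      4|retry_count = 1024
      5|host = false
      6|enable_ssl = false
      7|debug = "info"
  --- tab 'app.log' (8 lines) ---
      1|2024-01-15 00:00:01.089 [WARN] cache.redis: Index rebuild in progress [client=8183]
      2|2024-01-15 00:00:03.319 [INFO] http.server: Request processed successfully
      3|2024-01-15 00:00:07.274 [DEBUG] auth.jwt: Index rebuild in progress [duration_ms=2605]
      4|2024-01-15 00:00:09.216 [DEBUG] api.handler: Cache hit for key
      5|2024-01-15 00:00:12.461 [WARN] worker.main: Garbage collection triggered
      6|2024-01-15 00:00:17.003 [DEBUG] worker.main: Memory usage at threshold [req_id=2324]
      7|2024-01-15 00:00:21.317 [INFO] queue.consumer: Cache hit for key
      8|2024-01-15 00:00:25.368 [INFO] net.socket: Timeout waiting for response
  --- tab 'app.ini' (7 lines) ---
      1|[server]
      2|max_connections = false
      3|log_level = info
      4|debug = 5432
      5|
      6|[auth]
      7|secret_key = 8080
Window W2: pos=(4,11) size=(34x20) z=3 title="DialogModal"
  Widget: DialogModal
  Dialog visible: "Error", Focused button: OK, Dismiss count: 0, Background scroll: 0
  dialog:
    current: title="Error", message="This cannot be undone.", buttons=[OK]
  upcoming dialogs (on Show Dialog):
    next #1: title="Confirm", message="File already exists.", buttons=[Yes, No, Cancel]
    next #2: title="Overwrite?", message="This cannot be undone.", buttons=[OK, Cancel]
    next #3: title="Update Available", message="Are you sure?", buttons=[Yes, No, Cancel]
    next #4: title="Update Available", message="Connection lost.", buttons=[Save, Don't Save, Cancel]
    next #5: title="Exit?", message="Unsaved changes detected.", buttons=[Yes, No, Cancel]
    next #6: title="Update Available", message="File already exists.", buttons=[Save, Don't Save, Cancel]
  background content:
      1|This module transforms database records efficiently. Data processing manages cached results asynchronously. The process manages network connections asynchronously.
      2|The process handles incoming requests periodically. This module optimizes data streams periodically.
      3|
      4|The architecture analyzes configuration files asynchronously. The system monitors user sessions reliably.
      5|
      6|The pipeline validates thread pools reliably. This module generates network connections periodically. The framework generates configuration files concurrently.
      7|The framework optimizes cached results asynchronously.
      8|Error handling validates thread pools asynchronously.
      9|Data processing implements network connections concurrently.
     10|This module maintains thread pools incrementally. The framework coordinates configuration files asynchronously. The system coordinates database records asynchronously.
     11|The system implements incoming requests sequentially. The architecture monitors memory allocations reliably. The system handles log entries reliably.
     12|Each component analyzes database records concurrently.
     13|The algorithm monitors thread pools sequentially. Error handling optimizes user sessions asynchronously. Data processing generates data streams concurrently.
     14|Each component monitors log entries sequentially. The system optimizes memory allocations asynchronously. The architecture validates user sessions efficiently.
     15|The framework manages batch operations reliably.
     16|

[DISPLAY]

│         Error          │d r┃ ┃─┨  
│ This cannot be undone. │ad ┃─┃▲┃  
│          [OK]          │two┃ ┃█┃  
└────────────────────────┘poo┃ ┃░┃  
 system implements incoming r┃ ┃░┃  
h component analyzes database┃ ┃░┃  
 algorithm monitors thread po┃ ┃░┃  
h component monitors log entr┃ ┃░┃  
 framework manages batch oper┃ ┃░┃  
                             ┃━┛░┃  
━━━━━━━━━━━━━━━━━━━━━━━━━━━━━┛.9░┃  
          ┃2024-01-15 00:00:27.4░┃  
          ┃2024-01-15 00:00:32.2▼┃  
          ┗━━━━━━━━━━━━━━━━━━━━━━┛  
                                    
                                    
                                    
                                    
                                    
                                    
                                    
                                    


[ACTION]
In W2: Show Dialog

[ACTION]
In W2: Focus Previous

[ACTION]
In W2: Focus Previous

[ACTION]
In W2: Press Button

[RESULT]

 framework optimizes cached r┃ ┃─┨  
or handling validates thread ┃─┃▲┃  
a processing implements netwo┃ ┃█┃  
s module maintains thread poo┃ ┃░┃  
 system implements incoming r┃ ┃░┃  
h component analyzes database┃ ┃░┃  
 algorithm monitors thread po┃ ┃░┃  
h component monitors log entr┃ ┃░┃  
 framework manages batch oper┃ ┃░┃  
                             ┃━┛░┃  
━━━━━━━━━━━━━━━━━━━━━━━━━━━━━┛.9░┃  
          ┃2024-01-15 00:00:27.4░┃  
          ┃2024-01-15 00:00:32.2▼┃  
          ┗━━━━━━━━━━━━━━━━━━━━━━┛  
                                    
                                    
                                    
                                    
                                    
                                    
                                    
                                    


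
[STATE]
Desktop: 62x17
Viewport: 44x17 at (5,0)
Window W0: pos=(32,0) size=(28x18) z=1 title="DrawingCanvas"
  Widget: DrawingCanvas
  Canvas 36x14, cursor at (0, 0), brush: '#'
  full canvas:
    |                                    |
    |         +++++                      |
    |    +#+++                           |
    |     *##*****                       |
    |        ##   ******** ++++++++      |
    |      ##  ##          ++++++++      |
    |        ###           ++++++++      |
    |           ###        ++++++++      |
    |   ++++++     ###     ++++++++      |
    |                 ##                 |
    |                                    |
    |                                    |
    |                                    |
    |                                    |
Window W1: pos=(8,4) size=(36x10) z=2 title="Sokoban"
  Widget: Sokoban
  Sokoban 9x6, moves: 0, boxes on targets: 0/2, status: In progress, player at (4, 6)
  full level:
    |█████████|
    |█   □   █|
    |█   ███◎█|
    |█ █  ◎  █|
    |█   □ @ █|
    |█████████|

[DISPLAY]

                           ┏━━━━━━━━━━━━━━━━
                           ┃ DrawingCanvas  
                           ┠────────────────
                           ┃+               
   ┏━━━━━━━━━━━━━━━━━━━━━━━━━━━━━━━━━━┓+++  
   ┃ Sokoban                          ┃     
   ┠──────────────────────────────────┨**   
   ┃█████████                         ┃  ***
   ┃█   □   █                         ┃#    
   ┃█   ███◎█                         ┃     
   ┃█ █  ◎  █                         ┃###  
   ┃█   □ @ █                         ┃   ##
   ┃█████████                         ┃     
   ┗━━━━━━━━━━━━━━━━━━━━━━━━━━━━━━━━━━┛     
                           ┃                
                           ┃                
                           ┃                


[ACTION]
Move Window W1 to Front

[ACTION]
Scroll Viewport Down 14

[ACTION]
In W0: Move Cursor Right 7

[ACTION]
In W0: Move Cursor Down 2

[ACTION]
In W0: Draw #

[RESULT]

                           ┏━━━━━━━━━━━━━━━━
                           ┃ DrawingCanvas  
                           ┠────────────────
                           ┃                
   ┏━━━━━━━━━━━━━━━━━━━━━━━━━━━━━━━━━━┓+++  
   ┃ Sokoban                          ┃     
   ┠──────────────────────────────────┨**   
   ┃█████████                         ┃  ***
   ┃█   □   █                         ┃#    
   ┃█   ███◎█                         ┃     
   ┃█ █  ◎  █                         ┃###  
   ┃█   □ @ █                         ┃   ##
   ┃█████████                         ┃     
   ┗━━━━━━━━━━━━━━━━━━━━━━━━━━━━━━━━━━┛     
                           ┃                
                           ┃                
                           ┃                


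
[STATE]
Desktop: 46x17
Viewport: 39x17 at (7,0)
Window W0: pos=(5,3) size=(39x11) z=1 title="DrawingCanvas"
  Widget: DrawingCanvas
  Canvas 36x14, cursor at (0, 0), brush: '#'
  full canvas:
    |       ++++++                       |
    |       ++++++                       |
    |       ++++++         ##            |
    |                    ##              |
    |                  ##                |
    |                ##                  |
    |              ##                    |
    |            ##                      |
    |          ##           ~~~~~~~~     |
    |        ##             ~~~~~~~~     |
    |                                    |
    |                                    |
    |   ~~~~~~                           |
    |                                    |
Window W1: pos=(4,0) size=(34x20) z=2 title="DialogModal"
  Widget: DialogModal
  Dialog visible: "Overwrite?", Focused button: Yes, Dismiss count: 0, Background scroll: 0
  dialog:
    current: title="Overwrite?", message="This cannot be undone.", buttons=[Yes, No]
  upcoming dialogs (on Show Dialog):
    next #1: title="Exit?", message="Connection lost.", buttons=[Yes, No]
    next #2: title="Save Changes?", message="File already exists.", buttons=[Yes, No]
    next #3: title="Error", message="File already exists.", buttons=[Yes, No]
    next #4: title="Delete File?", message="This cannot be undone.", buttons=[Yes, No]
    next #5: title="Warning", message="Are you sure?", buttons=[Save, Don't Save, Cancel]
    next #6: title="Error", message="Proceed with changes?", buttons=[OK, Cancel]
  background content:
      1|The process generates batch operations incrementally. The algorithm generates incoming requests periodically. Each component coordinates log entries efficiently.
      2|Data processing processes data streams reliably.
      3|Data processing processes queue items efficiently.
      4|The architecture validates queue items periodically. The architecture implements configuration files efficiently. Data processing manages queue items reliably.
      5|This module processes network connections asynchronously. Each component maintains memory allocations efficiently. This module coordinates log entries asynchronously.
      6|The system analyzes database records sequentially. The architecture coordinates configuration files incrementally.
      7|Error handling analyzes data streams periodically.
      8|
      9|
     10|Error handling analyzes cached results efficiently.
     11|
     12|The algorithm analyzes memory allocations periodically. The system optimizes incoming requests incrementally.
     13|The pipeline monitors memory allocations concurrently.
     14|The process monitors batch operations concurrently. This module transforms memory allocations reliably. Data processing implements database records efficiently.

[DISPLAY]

━━━━━━━━━━━━━━━━━━━━━━━━━━━━━━┓        
ialogModal                    ┃        
──────────────────────────────┨        
e process generates batch oper┃━━━━━┓  
ta processing processes data s┃     ┃  
ta processing processes queue ┃─────┨  
e architecture validates queue┃     ┃  
is module processes network co┃     ┃  
e┌────────────────────────┐rec┃     ┃  
r│       Overwrite?       │str┃     ┃  
 │ This cannot be undone. │   ┃     ┃  
 │       [Yes]  No        │   ┃     ┃  
r└────────────────────────┘d r┃     ┃  
                              ┃━━━━━┛  
e algorithm analyzes memory al┃        
e pipeline monitors memory all┃        
e process monitors batch opera┃        


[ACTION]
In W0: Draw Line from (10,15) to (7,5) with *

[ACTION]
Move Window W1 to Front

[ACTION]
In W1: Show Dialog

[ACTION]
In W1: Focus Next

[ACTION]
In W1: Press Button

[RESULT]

━━━━━━━━━━━━━━━━━━━━━━━━━━━━━━┓        
ialogModal                    ┃        
──────────────────────────────┨        
e process generates batch oper┃━━━━━┓  
ta processing processes data s┃     ┃  
ta processing processes queue ┃─────┨  
e architecture validates queue┃     ┃  
is module processes network co┃     ┃  
e system analyzes database rec┃     ┃  
ror handling analyzes data str┃     ┃  
                              ┃     ┃  
                              ┃     ┃  
ror handling analyzes cached r┃     ┃  
                              ┃━━━━━┛  
e algorithm analyzes memory al┃        
e pipeline monitors memory all┃        
e process monitors batch opera┃        


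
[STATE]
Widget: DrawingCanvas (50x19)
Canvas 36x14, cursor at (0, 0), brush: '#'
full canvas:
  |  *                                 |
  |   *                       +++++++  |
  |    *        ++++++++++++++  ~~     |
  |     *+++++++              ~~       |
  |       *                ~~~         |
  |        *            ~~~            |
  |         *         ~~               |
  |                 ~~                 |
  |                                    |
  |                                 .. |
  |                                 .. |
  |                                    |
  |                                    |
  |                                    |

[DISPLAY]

+ *                                               
   *                       +++++++                
    *        ++++++++++++++  ~~                   
     *+++++++              ~~                     
       *                ~~~                       
        *            ~~~                          
         *         ~~                             
                 ~~                               
                                                  
                                 ..               
                                 ..               
                                                  
                                                  
                                                  
                                                  
                                                  
                                                  
                                                  
                                                  


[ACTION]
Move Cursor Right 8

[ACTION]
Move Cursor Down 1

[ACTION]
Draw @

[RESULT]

  *                                               
   *    @                  +++++++                
    *        ++++++++++++++  ~~                   
     *+++++++              ~~                     
       *                ~~~                       
        *            ~~~                          
         *         ~~                             
                 ~~                               
                                                  
                                 ..               
                                 ..               
                                                  
                                                  
                                                  
                                                  
                                                  
                                                  
                                                  
                                                  


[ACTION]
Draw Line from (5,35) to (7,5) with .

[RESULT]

  *                                               
   *    @                  +++++++                
    *        ++++++++++++++  ~~                   
     *+++++++              ~~                     
       *                ~~~                       
        *            ~~~    ........              
         *   ...............                      
     ........    ~~                               
                                                  
                                 ..               
                                 ..               
                                                  
                                                  
                                                  
                                                  
                                                  
                                                  
                                                  
                                                  


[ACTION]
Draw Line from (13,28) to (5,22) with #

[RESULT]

  *                                               
   *    @                  +++++++                
    *        ++++++++++++++  ~~                   
     *+++++++              ~~                     
       *                ~~~                       
        *            ~#~    ........              
         *   ..........#....                      
     ........    ~~     #                         
                        #                         
                         #       ..               
                          #      ..               
                           #                      
                           #                      
                            #                     
                                                  
                                                  
                                                  
                                                  
                                                  


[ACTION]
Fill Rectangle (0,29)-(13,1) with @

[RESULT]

 @@@@@@@@@@@@@@@@@@@@@@@@@@@@@                    
 @@@@@@@@@@@@@@@@@@@@@@@@@@@@@++++                
 @@@@@@@@@@@@@@@@@@@@@@@@@@@@@~                   
 @@@@@@@@@@@@@@@@@@@@@@@@@@@@@                    
 @@@@@@@@@@@@@@@@@@@@@@@@@@@@@                    
 @@@@@@@@@@@@@@@@@@@@@@@@@@@@@......              
 @@@@@@@@@@@@@@@@@@@@@@@@@@@@@                    
 @@@@@@@@@@@@@@@@@@@@@@@@@@@@@                    
 @@@@@@@@@@@@@@@@@@@@@@@@@@@@@                    
 @@@@@@@@@@@@@@@@@@@@@@@@@@@@@   ..               
 @@@@@@@@@@@@@@@@@@@@@@@@@@@@@   ..               
 @@@@@@@@@@@@@@@@@@@@@@@@@@@@@                    
 @@@@@@@@@@@@@@@@@@@@@@@@@@@@@                    
 @@@@@@@@@@@@@@@@@@@@@@@@@@@@@                    
                                                  
                                                  
                                                  
                                                  
                                                  


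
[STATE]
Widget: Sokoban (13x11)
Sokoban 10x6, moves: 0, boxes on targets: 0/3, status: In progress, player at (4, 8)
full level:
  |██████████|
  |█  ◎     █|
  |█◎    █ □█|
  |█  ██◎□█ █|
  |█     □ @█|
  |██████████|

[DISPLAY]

██████████   
█  ◎     █   
█◎    █ □█   
█  ██◎□█ █   
█     □ @█   
██████████   
Moves: 0  0/3
             
             
             
             


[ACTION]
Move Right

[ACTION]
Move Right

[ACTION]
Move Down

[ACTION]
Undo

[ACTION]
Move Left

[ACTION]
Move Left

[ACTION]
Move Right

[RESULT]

██████████   
█  ◎     █   
█◎    █ □█   
█  ██◎□█ █   
█    □ @ █   
██████████   
Moves: 3  0/3
             
             
             
             


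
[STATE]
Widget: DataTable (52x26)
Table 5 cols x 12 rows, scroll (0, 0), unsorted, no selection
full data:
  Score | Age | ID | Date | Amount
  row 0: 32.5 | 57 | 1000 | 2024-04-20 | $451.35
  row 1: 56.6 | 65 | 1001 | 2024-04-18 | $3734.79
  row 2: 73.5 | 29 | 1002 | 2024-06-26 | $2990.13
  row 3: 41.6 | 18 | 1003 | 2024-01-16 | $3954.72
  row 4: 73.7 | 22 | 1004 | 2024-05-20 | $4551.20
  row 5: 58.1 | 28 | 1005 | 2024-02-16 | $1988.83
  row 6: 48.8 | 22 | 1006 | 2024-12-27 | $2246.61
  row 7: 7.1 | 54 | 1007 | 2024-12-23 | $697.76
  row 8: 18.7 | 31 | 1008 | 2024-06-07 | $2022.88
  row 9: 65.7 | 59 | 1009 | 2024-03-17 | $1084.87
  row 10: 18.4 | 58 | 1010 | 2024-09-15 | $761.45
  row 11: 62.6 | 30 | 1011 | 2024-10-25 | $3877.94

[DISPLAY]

Score│Age│ID  │Date      │Amount                    
─────┼───┼────┼──────────┼────────                  
32.5 │57 │1000│2024-04-20│$451.35                   
56.6 │65 │1001│2024-04-18│$3734.79                  
73.5 │29 │1002│2024-06-26│$2990.13                  
41.6 │18 │1003│2024-01-16│$3954.72                  
73.7 │22 │1004│2024-05-20│$4551.20                  
58.1 │28 │1005│2024-02-16│$1988.83                  
48.8 │22 │1006│2024-12-27│$2246.61                  
7.1  │54 │1007│2024-12-23│$697.76                   
18.7 │31 │1008│2024-06-07│$2022.88                  
65.7 │59 │1009│2024-03-17│$1084.87                  
18.4 │58 │1010│2024-09-15│$761.45                   
62.6 │30 │1011│2024-10-25│$3877.94                  
                                                    
                                                    
                                                    
                                                    
                                                    
                                                    
                                                    
                                                    
                                                    
                                                    
                                                    
                                                    


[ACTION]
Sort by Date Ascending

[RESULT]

Score│Age│ID  │Date     ▲│Amount                    
─────┼───┼────┼──────────┼────────                  
41.6 │18 │1003│2024-01-16│$3954.72                  
58.1 │28 │1005│2024-02-16│$1988.83                  
65.7 │59 │1009│2024-03-17│$1084.87                  
56.6 │65 │1001│2024-04-18│$3734.79                  
32.5 │57 │1000│2024-04-20│$451.35                   
73.7 │22 │1004│2024-05-20│$4551.20                  
18.7 │31 │1008│2024-06-07│$2022.88                  
73.5 │29 │1002│2024-06-26│$2990.13                  
18.4 │58 │1010│2024-09-15│$761.45                   
62.6 │30 │1011│2024-10-25│$3877.94                  
7.1  │54 │1007│2024-12-23│$697.76                   
48.8 │22 │1006│2024-12-27│$2246.61                  
                                                    
                                                    
                                                    
                                                    
                                                    
                                                    
                                                    
                                                    
                                                    
                                                    
                                                    
                                                    


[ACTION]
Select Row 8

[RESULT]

Score│Age│ID  │Date     ▲│Amount                    
─────┼───┼────┼──────────┼────────                  
41.6 │18 │1003│2024-01-16│$3954.72                  
58.1 │28 │1005│2024-02-16│$1988.83                  
65.7 │59 │1009│2024-03-17│$1084.87                  
56.6 │65 │1001│2024-04-18│$3734.79                  
32.5 │57 │1000│2024-04-20│$451.35                   
73.7 │22 │1004│2024-05-20│$4551.20                  
18.7 │31 │1008│2024-06-07│$2022.88                  
73.5 │29 │1002│2024-06-26│$2990.13                  
>8.4 │58 │1010│2024-09-15│$761.45                   
62.6 │30 │1011│2024-10-25│$3877.94                  
7.1  │54 │1007│2024-12-23│$697.76                   
48.8 │22 │1006│2024-12-27│$2246.61                  
                                                    
                                                    
                                                    
                                                    
                                                    
                                                    
                                                    
                                                    
                                                    
                                                    
                                                    
                                                    


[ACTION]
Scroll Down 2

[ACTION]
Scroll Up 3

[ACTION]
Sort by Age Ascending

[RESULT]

Score│Ag▲│ID  │Date      │Amount                    
─────┼───┼────┼──────────┼────────                  
41.6 │18 │1003│2024-01-16│$3954.72                  
73.7 │22 │1004│2024-05-20│$4551.20                  
48.8 │22 │1006│2024-12-27│$2246.61                  
58.1 │28 │1005│2024-02-16│$1988.83                  
73.5 │29 │1002│2024-06-26│$2990.13                  
62.6 │30 │1011│2024-10-25│$3877.94                  
18.7 │31 │1008│2024-06-07│$2022.88                  
7.1  │54 │1007│2024-12-23│$697.76                   
>2.5 │57 │1000│2024-04-20│$451.35                   
18.4 │58 │1010│2024-09-15│$761.45                   
65.7 │59 │1009│2024-03-17│$1084.87                  
56.6 │65 │1001│2024-04-18│$3734.79                  
                                                    
                                                    
                                                    
                                                    
                                                    
                                                    
                                                    
                                                    
                                                    
                                                    
                                                    
                                                    


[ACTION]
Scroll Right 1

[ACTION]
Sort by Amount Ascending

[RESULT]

Score│Age│ID  │Date      │Amount ▲                  
─────┼───┼────┼──────────┼────────                  
32.5 │57 │1000│2024-04-20│$451.35                   
7.1  │54 │1007│2024-12-23│$697.76                   
18.4 │58 │1010│2024-09-15│$761.45                   
65.7 │59 │1009│2024-03-17│$1084.87                  
58.1 │28 │1005│2024-02-16│$1988.83                  
18.7 │31 │1008│2024-06-07│$2022.88                  
48.8 │22 │1006│2024-12-27│$2246.61                  
73.5 │29 │1002│2024-06-26│$2990.13                  
>6.6 │65 │1001│2024-04-18│$3734.79                  
62.6 │30 │1011│2024-10-25│$3877.94                  
41.6 │18 │1003│2024-01-16│$3954.72                  
73.7 │22 │1004│2024-05-20│$4551.20                  
                                                    
                                                    
                                                    
                                                    
                                                    
                                                    
                                                    
                                                    
                                                    
                                                    
                                                    
                                                    
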